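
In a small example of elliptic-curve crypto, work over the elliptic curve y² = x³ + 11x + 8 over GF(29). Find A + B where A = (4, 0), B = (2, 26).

(18, 8)

(4, 0) + (2, 26). λ = (26 - 0)/(2 - 4) ≡ 26/27 mod 29. 27⁻¹ ≡ 14 (mod 29), so λ ≡ 16.
  x = λ² - 4 - 2 = 256 - 6 ≡ 18; y = λ·(4 - 18) - 0 ≡ 8. → (18, 8)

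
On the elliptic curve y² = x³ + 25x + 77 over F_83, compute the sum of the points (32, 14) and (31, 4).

(32, 14) + (31, 4). λ = (4 - 14)/(31 - 32) ≡ 73/82 mod 83. 82⁻¹ ≡ 82 (mod 83), so λ ≡ 10.
  x = λ² - 32 - 31 = 100 - 63 ≡ 37; y = λ·(32 - 37) - 14 ≡ 19. → (37, 19)

(37, 19)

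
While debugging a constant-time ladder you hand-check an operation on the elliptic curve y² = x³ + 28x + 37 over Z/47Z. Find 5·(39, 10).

(30, 37)

Write P = (39, 10).
Repeated addition: build up to 5P.
2P: tangent at (39, 10): λ = (3·39² + 28)/(2·10) ≡ 32/20. 20⁻¹ ≡ 40 (mod 47), so λ ≡ 32·40 ≡ 11.
  x = λ² - 39 - 39 = 121 - 78 ≡ 43; y = λ·(39 - 43) - 10 ≡ 40. → (43, 40)
3P: (43, 40) + (39, 10). λ = (10 - 40)/(39 - 43) ≡ 17/43 mod 47. 43⁻¹ ≡ 35 (mod 47), so λ ≡ 31.
  x = λ² - 43 - 39 = 961 - 82 ≡ 33; y = λ·(43 - 33) - 40 ≡ 35. → (33, 35)
4P: (33, 35) + (39, 10). λ = (10 - 35)/(39 - 33) ≡ 22/6 mod 47. 6⁻¹ ≡ 8 (mod 47), so λ ≡ 35.
  x = λ² - 33 - 39 = 1225 - 72 ≡ 25; y = λ·(33 - 25) - 35 ≡ 10. → (25, 10)
5P: (25, 10) + (39, 10). λ = (10 - 10)/(39 - 25) ≡ 0/14 mod 47. 14⁻¹ ≡ 37 (mod 47), so λ ≡ 0.
  x = λ² - 25 - 39 = 0 - 64 ≡ 30; y = λ·(25 - 30) - 10 ≡ 37. → (30, 37)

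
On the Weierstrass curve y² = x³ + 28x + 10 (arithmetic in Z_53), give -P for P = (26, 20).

(26, 33)

-(26, 20) = (26, -20 mod 53) = (26, 33).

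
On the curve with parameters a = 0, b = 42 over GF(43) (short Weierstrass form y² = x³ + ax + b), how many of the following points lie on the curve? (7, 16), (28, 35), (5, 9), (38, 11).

3

(7, 16): 16² ≡ 41, rhs ≡ 41 → on.
(28, 35): 35² ≡ 21, rhs ≡ 21 → on.
(5, 9): 9² ≡ 38, rhs ≡ 38 → on.
(38, 11): 11² ≡ 35, rhs ≡ 3 → off.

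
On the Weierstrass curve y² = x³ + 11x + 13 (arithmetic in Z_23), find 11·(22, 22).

Write G = (22, 22).
Double-and-add on 11 = (1011)₂. Start with G = (22, 22) for the leading 1-bit.
double: tangent at (22, 22): λ = (3·22² + 11)/(2·22) ≡ 14/21. 21⁻¹ ≡ 11 (mod 23) since 21·11 = 231 ≡ 1, so λ ≡ 14·11 ≡ 16.
  x = λ² - 22 - 22 = 256 - 44 ≡ 5; y = λ·(22 - 5) - 22 ≡ 20. → (5, 20)
double: tangent at (5, 20): λ = (3·5² + 11)/(2·20) ≡ 17/17. 17⁻¹ ≡ 19 (mod 23), so λ ≡ 17·19 ≡ 1.
  x = λ² - 5 - 5 = 1 - 10 ≡ 14; y = λ·(5 - 14) - 20 ≡ 17. → (14, 17)
add G: (14, 17) + (22, 22). λ = (22 - 17)/(22 - 14) ≡ 5/8 mod 23. 8⁻¹ ≡ 3 (mod 23) since 8·3 = 24 ≡ 1, so λ ≡ 15.
  x = λ² - 14 - 22 = 225 - 36 ≡ 5; y = λ·(14 - 5) - 17 ≡ 3. → (5, 3)
double: tangent at (5, 3): λ = (3·5² + 11)/(2·3) ≡ 17/6. 6⁻¹ ≡ 4 (mod 23) since 6·4 = 24 ≡ 1, so λ ≡ 17·4 ≡ 22.
  x = λ² - 5 - 5 = 484 - 10 ≡ 14; y = λ·(5 - 14) - 3 ≡ 6. → (14, 6)
add G: (14, 6) + (22, 22). λ = (22 - 6)/(22 - 14) ≡ 16/8 mod 23. 8⁻¹ ≡ 3 (mod 23) since 8·3 = 24 ≡ 1, so λ ≡ 2.
  x = λ² - 14 - 22 = 4 - 36 ≡ 14; y = λ·(14 - 14) - 6 ≡ 17. → (14, 17)

(14, 17)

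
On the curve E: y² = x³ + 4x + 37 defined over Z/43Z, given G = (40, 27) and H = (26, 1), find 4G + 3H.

(22, 25)

First 4G:
Double-and-add on 4 = (100)₂. Start with G = (40, 27) for the leading 1-bit.
double: tangent at (40, 27): λ = (3·40² + 4)/(2·27) ≡ 31/11. 11⁻¹ ≡ 4 (mod 43) since 11·4 = 44 ≡ 1, so λ ≡ 31·4 ≡ 38.
  x = λ² - 40 - 40 = 1444 - 80 ≡ 31; y = λ·(40 - 31) - 27 ≡ 14. → (31, 14)
double: tangent at (31, 14): λ = (3·31² + 4)/(2·14) ≡ 6/28. 28⁻¹ ≡ 20 (mod 43) since 28·20 = 560 ≡ 1, so λ ≡ 6·20 ≡ 34.
  x = λ² - 31 - 31 = 1156 - 62 ≡ 19; y = λ·(31 - 19) - 14 ≡ 7. → (19, 7)
4G = (19, 7).
Next 3H:
Repeated addition: build up to 3H.
2H: tangent at (26, 1): λ = (3·26² + 4)/(2·1) ≡ 11/2. 2⁻¹ ≡ 22 (mod 43), so λ ≡ 11·22 ≡ 27.
  x = λ² - 26 - 26 = 729 - 52 ≡ 32; y = λ·(26 - 32) - 1 ≡ 9. → (32, 9)
3H: (32, 9) + (26, 1). λ = (1 - 9)/(26 - 32) ≡ 35/37 mod 43. 37⁻¹ ≡ 7 (mod 43), so λ ≡ 30.
  x = λ² - 32 - 26 = 900 - 58 ≡ 25; y = λ·(32 - 25) - 9 ≡ 29. → (25, 29)
3H = (25, 29).
Finally 4G + 3H:
(19, 7) + (25, 29). λ = (29 - 7)/(25 - 19) ≡ 22/6 mod 43. 6⁻¹ ≡ 36 (mod 43), so λ ≡ 18.
  x = λ² - 19 - 25 = 324 - 44 ≡ 22; y = λ·(19 - 22) - 7 ≡ 25. → (22, 25)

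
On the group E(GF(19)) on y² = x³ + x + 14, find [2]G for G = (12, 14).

tangent at (12, 14): λ = (3·12² + 1)/(2·14) ≡ 15/9. 9⁻¹ ≡ 17 (mod 19) since 9·17 = 153 ≡ 1, so λ ≡ 15·17 ≡ 8.
  x = λ² - 12 - 12 = 64 - 24 ≡ 2; y = λ·(12 - 2) - 14 ≡ 9. → (2, 9)

(2, 9)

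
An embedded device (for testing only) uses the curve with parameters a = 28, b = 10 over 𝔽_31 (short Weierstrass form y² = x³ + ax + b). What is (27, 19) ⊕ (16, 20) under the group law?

(29, 15)

(27, 19) + (16, 20). λ = (20 - 19)/(16 - 27) ≡ 1/20 mod 31. 20⁻¹ ≡ 14 (mod 31) since 20·14 = 280 ≡ 1, so λ ≡ 14.
  x = λ² - 27 - 16 = 196 - 43 ≡ 29; y = λ·(27 - 29) - 19 ≡ 15. → (29, 15)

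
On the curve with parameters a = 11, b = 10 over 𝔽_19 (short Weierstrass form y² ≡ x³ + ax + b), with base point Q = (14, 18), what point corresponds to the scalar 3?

Repeated addition: build up to 3Q.
2Q: tangent at (14, 18): λ = (3·14² + 11)/(2·18) ≡ 10/17. 17⁻¹ ≡ 9 (mod 19), so λ ≡ 10·9 ≡ 14.
  x = λ² - 14 - 14 = 196 - 28 ≡ 16; y = λ·(14 - 16) - 18 ≡ 11. → (16, 11)
3Q: (16, 11) + (14, 18). λ = (18 - 11)/(14 - 16) ≡ 7/17 mod 19. 17⁻¹ ≡ 9 (mod 19) since 17·9 = 153 ≡ 1, so λ ≡ 6.
  x = λ² - 16 - 14 = 36 - 30 ≡ 6; y = λ·(16 - 6) - 11 ≡ 11. → (6, 11)

(6, 11)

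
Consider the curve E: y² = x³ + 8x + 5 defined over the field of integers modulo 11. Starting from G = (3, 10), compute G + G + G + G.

(3, 1)

Repeated addition: build up to 4G.
2G: tangent at (3, 10): λ = (3·3² + 8)/(2·10) ≡ 2/9. 9⁻¹ ≡ 5 (mod 11), so λ ≡ 2·5 ≡ 10.
  x = λ² - 3 - 3 = 100 - 6 ≡ 6; y = λ·(3 - 6) - 10 ≡ 4. → (6, 4)
3G: (6, 4) + (3, 10). λ = (10 - 4)/(3 - 6) ≡ 6/8 mod 11. 8⁻¹ ≡ 7 (mod 11), so λ ≡ 9.
  x = λ² - 6 - 3 = 81 - 9 ≡ 6; y = λ·(6 - 6) - 4 ≡ 7. → (6, 7)
4G: (6, 7) + (3, 10). λ = (10 - 7)/(3 - 6) ≡ 3/8 mod 11. 8⁻¹ ≡ 7 (mod 11) since 8·7 = 56 ≡ 1, so λ ≡ 10.
  x = λ² - 6 - 3 = 100 - 9 ≡ 3; y = λ·(6 - 3) - 7 ≡ 1. → (3, 1)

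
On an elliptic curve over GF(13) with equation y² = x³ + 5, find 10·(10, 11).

Write P = (10, 11).
Double-and-add on 10 = (1010)₂. Start with P = (10, 11) for the leading 1-bit.
double: tangent at (10, 11): λ = (3·10² + 0)/(2·11) ≡ 1/9. 9⁻¹ ≡ 3 (mod 13), so λ ≡ 1·3 ≡ 3.
  x = λ² - 10 - 10 = 9 - 20 ≡ 2; y = λ·(10 - 2) - 11 ≡ 0. → (2, 0)
double: (2, 0) + (2, 0): same x and y₁ ≡ -y₂, so the sum is ∞.
add P: ∞ + (10, 11) = (10, 11) (identity).
double: tangent at (10, 11): λ = (3·10² + 0)/(2·11) ≡ 1/9. 9⁻¹ ≡ 3 (mod 13) since 9·3 = 27 ≡ 1, so λ ≡ 1·3 ≡ 3.
  x = λ² - 10 - 10 = 9 - 20 ≡ 2; y = λ·(10 - 2) - 11 ≡ 0. → (2, 0)

(2, 0)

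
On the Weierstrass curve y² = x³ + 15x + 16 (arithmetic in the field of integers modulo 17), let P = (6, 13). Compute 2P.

tangent at (6, 13): λ = (3·6² + 15)/(2·13) ≡ 4/9. 9⁻¹ ≡ 2 (mod 17), so λ ≡ 4·2 ≡ 8.
  x = λ² - 6 - 6 = 64 - 12 ≡ 1; y = λ·(6 - 1) - 13 ≡ 10. → (1, 10)

(1, 10)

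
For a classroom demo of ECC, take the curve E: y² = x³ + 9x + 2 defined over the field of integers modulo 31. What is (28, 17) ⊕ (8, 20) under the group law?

(23, 21)

(28, 17) + (8, 20). λ = (20 - 17)/(8 - 28) ≡ 3/11 mod 31. 11⁻¹ ≡ 17 (mod 31), so λ ≡ 20.
  x = λ² - 28 - 8 = 400 - 36 ≡ 23; y = λ·(28 - 23) - 17 ≡ 21. → (23, 21)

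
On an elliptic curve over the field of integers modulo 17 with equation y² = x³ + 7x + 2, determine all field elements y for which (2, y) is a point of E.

x³ + 7x + 2 = 24 ≡ 7 (mod 17).
7 is a non-residue mod 17; no y exists.

none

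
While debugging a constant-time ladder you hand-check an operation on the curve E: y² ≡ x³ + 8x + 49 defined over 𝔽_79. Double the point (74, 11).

(59, 42)

tangent at (74, 11): λ = (3·74² + 8)/(2·11) ≡ 4/22. 22⁻¹ ≡ 18 (mod 79) since 22·18 = 396 ≡ 1, so λ ≡ 4·18 ≡ 72.
  x = λ² - 74 - 74 = 5184 - 148 ≡ 59; y = λ·(74 - 59) - 11 ≡ 42. → (59, 42)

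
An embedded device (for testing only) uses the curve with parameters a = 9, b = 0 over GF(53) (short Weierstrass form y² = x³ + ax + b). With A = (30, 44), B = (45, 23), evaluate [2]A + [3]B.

First 2A:
Repeated addition: build up to 2A.
2A: tangent at (30, 44): λ = (3·30² + 9)/(2·44) ≡ 6/35. 35⁻¹ ≡ 50 (mod 53), so λ ≡ 6·50 ≡ 35.
  x = λ² - 30 - 30 = 1225 - 60 ≡ 52; y = λ·(30 - 52) - 44 ≡ 34. → (52, 34)
2A = (52, 34).
Next 3B:
Repeated addition: build up to 3B.
2B: tangent at (45, 23): λ = (3·45² + 9)/(2·23) ≡ 42/46. 46⁻¹ ≡ 15 (mod 53), so λ ≡ 42·15 ≡ 47.
  x = λ² - 45 - 45 = 2209 - 90 ≡ 52; y = λ·(45 - 52) - 23 ≡ 19. → (52, 19)
3B: (52, 19) + (45, 23). λ = (23 - 19)/(45 - 52) ≡ 4/46 mod 53. 46⁻¹ ≡ 15 (mod 53), so λ ≡ 7.
  x = λ² - 52 - 45 = 49 - 97 ≡ 5; y = λ·(52 - 5) - 19 ≡ 45. → (5, 45)
3B = (5, 45).
Finally 2A + 3B:
(52, 34) + (5, 45). λ = (45 - 34)/(5 - 52) ≡ 11/6 mod 53. 6⁻¹ ≡ 9 (mod 53), so λ ≡ 46.
  x = λ² - 52 - 5 = 2116 - 57 ≡ 45; y = λ·(52 - 45) - 34 ≡ 23. → (45, 23)

(45, 23)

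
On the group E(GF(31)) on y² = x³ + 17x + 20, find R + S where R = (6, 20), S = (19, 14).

(6, 20) + (19, 14). λ = (14 - 20)/(19 - 6) ≡ 25/13 mod 31. 13⁻¹ ≡ 12 (mod 31), so λ ≡ 21.
  x = λ² - 6 - 19 = 441 - 25 ≡ 13; y = λ·(6 - 13) - 20 ≡ 19. → (13, 19)

(13, 19)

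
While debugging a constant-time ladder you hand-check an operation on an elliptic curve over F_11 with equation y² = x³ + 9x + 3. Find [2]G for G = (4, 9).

tangent at (4, 9): λ = (3·4² + 9)/(2·9) ≡ 2/7. 7⁻¹ ≡ 8 (mod 11) since 7·8 = 56 ≡ 1, so λ ≡ 2·8 ≡ 5.
  x = λ² - 4 - 4 = 25 - 8 ≡ 6; y = λ·(4 - 6) - 9 ≡ 3. → (6, 3)

(6, 3)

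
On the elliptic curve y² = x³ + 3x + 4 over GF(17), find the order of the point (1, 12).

10

2P: tangent at (1, 12): λ = (3·1² + 3)/(2·12) ≡ 6/7. 7⁻¹ ≡ 5 (mod 17) since 7·5 = 35 ≡ 1, so λ ≡ 6·5 ≡ 13.
  x = λ² - 1 - 1 = 169 - 2 ≡ 14; y = λ·(1 - 14) - 12 ≡ 6. → (14, 6)
3P: (14, 6) + (1, 12). λ = (12 - 6)/(1 - 14) ≡ 6/4 mod 17. 4⁻¹ ≡ 13 (mod 17), so λ ≡ 10.
  x = λ² - 14 - 1 = 100 - 15 ≡ 0; y = λ·(14 - 0) - 6 ≡ 15. → (0, 15)
4P: (0, 15) + (1, 12). λ = (12 - 15)/(1 - 0) ≡ 14/1 mod 17. 1⁻¹ ≡ 1 (mod 17) since 1·1 = 1 ≡ 1, so λ ≡ 14.
  x = λ² - 0 - 1 = 196 - 1 ≡ 8; y = λ·(0 - 8) - 15 ≡ 9. → (8, 9)
5P: (8, 9) + (1, 12). λ = (12 - 9)/(1 - 8) ≡ 3/10 mod 17. 10⁻¹ ≡ 12 (mod 17), so λ ≡ 2.
  x = λ² - 8 - 1 = 4 - 9 ≡ 12; y = λ·(8 - 12) - 9 ≡ 0. → (12, 0)
6P: (12, 0) + (1, 12). λ = (12 - 0)/(1 - 12) ≡ 12/6 mod 17. 6⁻¹ ≡ 3 (mod 17), so λ ≡ 2.
  x = λ² - 12 - 1 = 4 - 13 ≡ 8; y = λ·(12 - 8) - 0 ≡ 8. → (8, 8)
7P: (8, 8) + (1, 12). λ = (12 - 8)/(1 - 8) ≡ 4/10 mod 17. 10⁻¹ ≡ 12 (mod 17), so λ ≡ 14.
  x = λ² - 8 - 1 = 196 - 9 ≡ 0; y = λ·(8 - 0) - 8 ≡ 2. → (0, 2)
8P: (0, 2) + (1, 12). λ = (12 - 2)/(1 - 0) ≡ 10/1 mod 17. 1⁻¹ ≡ 1 (mod 17), so λ ≡ 10.
  x = λ² - 0 - 1 = 100 - 1 ≡ 14; y = λ·(0 - 14) - 2 ≡ 11. → (14, 11)
9P: (14, 11) + (1, 12). λ = (12 - 11)/(1 - 14) ≡ 1/4 mod 17. 4⁻¹ ≡ 13 (mod 17), so λ ≡ 13.
  x = λ² - 14 - 1 = 169 - 15 ≡ 1; y = λ·(14 - 1) - 11 ≡ 5. → (1, 5)
10P: (1, 5) + (1, 12): same x and y₁ ≡ -y₂, so the sum is O.
10P = O, so the order is 10.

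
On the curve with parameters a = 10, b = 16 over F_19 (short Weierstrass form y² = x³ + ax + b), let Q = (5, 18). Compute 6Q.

(17, 11)

Double-and-add on 6 = (110)₂. Start with Q = (5, 18) for the leading 1-bit.
double: tangent at (5, 18): λ = (3·5² + 10)/(2·18) ≡ 9/17. 17⁻¹ ≡ 9 (mod 19) since 17·9 = 153 ≡ 1, so λ ≡ 9·9 ≡ 5.
  x = λ² - 5 - 5 = 25 - 10 ≡ 15; y = λ·(5 - 15) - 18 ≡ 8. → (15, 8)
add Q: (15, 8) + (5, 18). λ = (18 - 8)/(5 - 15) ≡ 10/9 mod 19. 9⁻¹ ≡ 17 (mod 19), so λ ≡ 18.
  x = λ² - 15 - 5 = 324 - 20 ≡ 0; y = λ·(15 - 0) - 8 ≡ 15. → (0, 15)
double: tangent at (0, 15): λ = (3·0² + 10)/(2·15) ≡ 10/11. 11⁻¹ ≡ 7 (mod 19) since 11·7 = 77 ≡ 1, so λ ≡ 10·7 ≡ 13.
  x = λ² - 0 - 0 = 169 - 0 ≡ 17; y = λ·(0 - 17) - 15 ≡ 11. → (17, 11)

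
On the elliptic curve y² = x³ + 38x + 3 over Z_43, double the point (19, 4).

(30, 8)

tangent at (19, 4): λ = (3·19² + 38)/(2·4) ≡ 3/8. 8⁻¹ ≡ 27 (mod 43), so λ ≡ 3·27 ≡ 38.
  x = λ² - 19 - 19 = 1444 - 38 ≡ 30; y = λ·(19 - 30) - 4 ≡ 8. → (30, 8)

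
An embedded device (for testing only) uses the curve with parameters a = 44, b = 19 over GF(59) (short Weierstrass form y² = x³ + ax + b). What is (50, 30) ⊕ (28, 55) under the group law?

(50, 30) + (28, 55). λ = (55 - 30)/(28 - 50) ≡ 25/37 mod 59. 37⁻¹ ≡ 8 (mod 59) since 37·8 = 296 ≡ 1, so λ ≡ 23.
  x = λ² - 50 - 28 = 529 - 78 ≡ 38; y = λ·(50 - 38) - 30 ≡ 10. → (38, 10)

(38, 10)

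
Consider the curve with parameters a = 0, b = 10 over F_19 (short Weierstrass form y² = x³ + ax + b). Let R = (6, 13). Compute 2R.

(12, 3)

tangent at (6, 13): λ = (3·6² + 0)/(2·13) ≡ 13/7. 7⁻¹ ≡ 11 (mod 19), so λ ≡ 13·11 ≡ 10.
  x = λ² - 6 - 6 = 100 - 12 ≡ 12; y = λ·(6 - 12) - 13 ≡ 3. → (12, 3)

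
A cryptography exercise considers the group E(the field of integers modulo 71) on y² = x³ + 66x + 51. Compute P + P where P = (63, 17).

tangent at (63, 17): λ = (3·63² + 66)/(2·17) ≡ 45/34. 34⁻¹ ≡ 23 (mod 71) since 34·23 = 782 ≡ 1, so λ ≡ 45·23 ≡ 41.
  x = λ² - 63 - 63 = 1681 - 126 ≡ 64; y = λ·(63 - 64) - 17 ≡ 13. → (64, 13)

(64, 13)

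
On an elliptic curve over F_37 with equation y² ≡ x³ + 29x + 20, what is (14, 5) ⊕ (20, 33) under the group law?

(33, 5)

(14, 5) + (20, 33). λ = (33 - 5)/(20 - 14) ≡ 28/6 mod 37. 6⁻¹ ≡ 31 (mod 37), so λ ≡ 17.
  x = λ² - 14 - 20 = 289 - 34 ≡ 33; y = λ·(14 - 33) - 5 ≡ 5. → (33, 5)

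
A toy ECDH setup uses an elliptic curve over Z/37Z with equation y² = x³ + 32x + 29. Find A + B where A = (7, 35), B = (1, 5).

(7, 35) + (1, 5). λ = (5 - 35)/(1 - 7) ≡ 7/31 mod 37. 31⁻¹ ≡ 6 (mod 37), so λ ≡ 5.
  x = λ² - 7 - 1 = 25 - 8 ≡ 17; y = λ·(7 - 17) - 35 ≡ 26. → (17, 26)

(17, 26)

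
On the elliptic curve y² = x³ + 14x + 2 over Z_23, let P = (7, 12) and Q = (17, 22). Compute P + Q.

(0, 18)

(7, 12) + (17, 22). λ = (22 - 12)/(17 - 7) ≡ 10/10 mod 23. 10⁻¹ ≡ 7 (mod 23) since 10·7 = 70 ≡ 1, so λ ≡ 1.
  x = λ² - 7 - 17 = 1 - 24 ≡ 0; y = λ·(7 - 0) - 12 ≡ 18. → (0, 18)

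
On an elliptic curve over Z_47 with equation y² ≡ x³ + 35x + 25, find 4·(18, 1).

(25, 34)

Write P = (18, 1).
Double-and-add on 4 = (100)₂. Start with P = (18, 1) for the leading 1-bit.
double: tangent at (18, 1): λ = (3·18² + 35)/(2·1) ≡ 20/2. 2⁻¹ ≡ 24 (mod 47), so λ ≡ 20·24 ≡ 10.
  x = λ² - 18 - 18 = 100 - 36 ≡ 17; y = λ·(18 - 17) - 1 ≡ 9. → (17, 9)
double: tangent at (17, 9): λ = (3·17² + 35)/(2·9) ≡ 9/18. 18⁻¹ ≡ 34 (mod 47), so λ ≡ 9·34 ≡ 24.
  x = λ² - 17 - 17 = 576 - 34 ≡ 25; y = λ·(17 - 25) - 9 ≡ 34. → (25, 34)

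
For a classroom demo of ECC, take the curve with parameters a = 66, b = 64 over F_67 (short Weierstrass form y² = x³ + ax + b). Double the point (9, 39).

tangent at (9, 39): λ = (3·9² + 66)/(2·39) ≡ 41/11. 11⁻¹ ≡ 61 (mod 67), so λ ≡ 41·61 ≡ 22.
  x = λ² - 9 - 9 = 484 - 18 ≡ 64; y = λ·(9 - 64) - 39 ≡ 24. → (64, 24)

(64, 24)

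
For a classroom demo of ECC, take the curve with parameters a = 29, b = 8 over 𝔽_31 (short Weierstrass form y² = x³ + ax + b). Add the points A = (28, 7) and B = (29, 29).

(28, 7) + (29, 29). λ = (29 - 7)/(29 - 28) ≡ 22/1 mod 31. 1⁻¹ ≡ 1 (mod 31), so λ ≡ 22.
  x = λ² - 28 - 29 = 484 - 57 ≡ 24; y = λ·(28 - 24) - 7 ≡ 19. → (24, 19)

(24, 19)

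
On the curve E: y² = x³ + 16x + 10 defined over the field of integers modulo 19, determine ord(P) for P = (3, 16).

7

2P: tangent at (3, 16): λ = (3·3² + 16)/(2·16) ≡ 5/13. 13⁻¹ ≡ 3 (mod 19) since 13·3 = 39 ≡ 1, so λ ≡ 5·3 ≡ 15.
  x = λ² - 3 - 3 = 225 - 6 ≡ 10; y = λ·(3 - 10) - 16 ≡ 12. → (10, 12)
3P: (10, 12) + (3, 16). λ = (16 - 12)/(3 - 10) ≡ 4/12 mod 19. 12⁻¹ ≡ 8 (mod 19) since 12·8 = 96 ≡ 1, so λ ≡ 13.
  x = λ² - 10 - 3 = 169 - 13 ≡ 4; y = λ·(10 - 4) - 12 ≡ 9. → (4, 9)
4P: (4, 9) + (3, 16). λ = (16 - 9)/(3 - 4) ≡ 7/18 mod 19. 18⁻¹ ≡ 18 (mod 19), so λ ≡ 12.
  x = λ² - 4 - 3 = 144 - 7 ≡ 4; y = λ·(4 - 4) - 9 ≡ 10. → (4, 10)
5P: (4, 10) + (3, 16). λ = (16 - 10)/(3 - 4) ≡ 6/18 mod 19. 18⁻¹ ≡ 18 (mod 19) since 18·18 = 324 ≡ 1, so λ ≡ 13.
  x = λ² - 4 - 3 = 169 - 7 ≡ 10; y = λ·(4 - 10) - 10 ≡ 7. → (10, 7)
6P: (10, 7) + (3, 16). λ = (16 - 7)/(3 - 10) ≡ 9/12 mod 19. 12⁻¹ ≡ 8 (mod 19), so λ ≡ 15.
  x = λ² - 10 - 3 = 225 - 13 ≡ 3; y = λ·(10 - 3) - 7 ≡ 3. → (3, 3)
7P: (3, 3) + (3, 16): same x and y₁ ≡ -y₂, so the sum is O.
7P = O, so the order is 7.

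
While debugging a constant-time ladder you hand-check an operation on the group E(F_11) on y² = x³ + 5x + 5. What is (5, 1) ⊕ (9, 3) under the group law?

(0, 7)

(5, 1) + (9, 3). λ = (3 - 1)/(9 - 5) ≡ 2/4 mod 11. 4⁻¹ ≡ 3 (mod 11) since 4·3 = 12 ≡ 1, so λ ≡ 6.
  x = λ² - 5 - 9 = 36 - 14 ≡ 0; y = λ·(5 - 0) - 1 ≡ 7. → (0, 7)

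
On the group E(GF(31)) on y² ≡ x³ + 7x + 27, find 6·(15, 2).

Write Q = (15, 2).
Repeated addition: build up to 6Q.
2Q: tangent at (15, 2): λ = (3·15² + 7)/(2·2) ≡ 0/4. 4⁻¹ ≡ 8 (mod 31) since 4·8 = 32 ≡ 1, so λ ≡ 0·8 ≡ 0.
  x = λ² - 15 - 15 = 0 - 30 ≡ 1; y = λ·(15 - 1) - 2 ≡ 29. → (1, 29)
3Q: (1, 29) + (15, 2). λ = (2 - 29)/(15 - 1) ≡ 4/14 mod 31. 14⁻¹ ≡ 20 (mod 31), so λ ≡ 18.
  x = λ² - 1 - 15 = 324 - 16 ≡ 29; y = λ·(1 - 29) - 29 ≡ 25. → (29, 25)
4Q: (29, 25) + (15, 2). λ = (2 - 25)/(15 - 29) ≡ 8/17 mod 31. 17⁻¹ ≡ 11 (mod 31) since 17·11 = 187 ≡ 1, so λ ≡ 26.
  x = λ² - 29 - 15 = 676 - 44 ≡ 12; y = λ·(29 - 12) - 25 ≡ 14. → (12, 14)
5Q: (12, 14) + (15, 2). λ = (2 - 14)/(15 - 12) ≡ 19/3 mod 31. 3⁻¹ ≡ 21 (mod 31), so λ ≡ 27.
  x = λ² - 12 - 15 = 729 - 27 ≡ 20; y = λ·(12 - 20) - 14 ≡ 18. → (20, 18)
6Q: (20, 18) + (15, 2). λ = (2 - 18)/(15 - 20) ≡ 15/26 mod 31. 26⁻¹ ≡ 6 (mod 31) since 26·6 = 156 ≡ 1, so λ ≡ 28.
  x = λ² - 20 - 15 = 784 - 35 ≡ 5; y = λ·(20 - 5) - 18 ≡ 30. → (5, 30)

(5, 30)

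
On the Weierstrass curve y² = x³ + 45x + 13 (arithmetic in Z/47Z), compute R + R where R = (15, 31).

(18, 13)

tangent at (15, 31): λ = (3·15² + 45)/(2·31) ≡ 15/15. 15⁻¹ ≡ 22 (mod 47) since 15·22 = 330 ≡ 1, so λ ≡ 15·22 ≡ 1.
  x = λ² - 15 - 15 = 1 - 30 ≡ 18; y = λ·(15 - 18) - 31 ≡ 13. → (18, 13)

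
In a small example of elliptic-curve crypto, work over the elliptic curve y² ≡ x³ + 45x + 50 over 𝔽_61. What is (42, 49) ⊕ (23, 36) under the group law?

(42, 49) + (23, 36). λ = (36 - 49)/(23 - 42) ≡ 48/42 mod 61. 42⁻¹ ≡ 16 (mod 61) since 42·16 = 672 ≡ 1, so λ ≡ 36.
  x = λ² - 42 - 23 = 1296 - 65 ≡ 11; y = λ·(42 - 11) - 49 ≡ 30. → (11, 30)

(11, 30)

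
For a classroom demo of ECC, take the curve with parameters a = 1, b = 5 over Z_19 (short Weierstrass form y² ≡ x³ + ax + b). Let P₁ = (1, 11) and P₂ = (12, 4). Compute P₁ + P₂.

(13, 7)

(1, 11) + (12, 4). λ = (4 - 11)/(12 - 1) ≡ 12/11 mod 19. 11⁻¹ ≡ 7 (mod 19), so λ ≡ 8.
  x = λ² - 1 - 12 = 64 - 13 ≡ 13; y = λ·(1 - 13) - 11 ≡ 7. → (13, 7)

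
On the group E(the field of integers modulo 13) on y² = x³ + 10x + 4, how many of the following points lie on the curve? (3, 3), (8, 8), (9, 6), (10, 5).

2

(3, 3): 3² ≡ 9, rhs ≡ 9 → on.
(8, 8): 8² ≡ 12, rhs ≡ 11 → off.
(9, 6): 6² ≡ 10, rhs ≡ 4 → off.
(10, 5): 5² ≡ 12, rhs ≡ 12 → on.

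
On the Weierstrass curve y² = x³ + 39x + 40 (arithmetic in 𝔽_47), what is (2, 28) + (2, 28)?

tangent at (2, 28): λ = (3·2² + 39)/(2·28) ≡ 4/9. 9⁻¹ ≡ 21 (mod 47), so λ ≡ 4·21 ≡ 37.
  x = λ² - 2 - 2 = 1369 - 4 ≡ 2; y = λ·(2 - 2) - 28 ≡ 19. → (2, 19)

(2, 19)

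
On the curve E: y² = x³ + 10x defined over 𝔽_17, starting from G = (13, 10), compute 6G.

(13, 10)

Double-and-add on 6 = (110)₂. Start with G = (13, 10) for the leading 1-bit.
double: tangent at (13, 10): λ = (3·13² + 10)/(2·10) ≡ 7/3. 3⁻¹ ≡ 6 (mod 17) since 3·6 = 18 ≡ 1, so λ ≡ 7·6 ≡ 8.
  x = λ² - 13 - 13 = 64 - 26 ≡ 4; y = λ·(13 - 4) - 10 ≡ 11. → (4, 11)
add G: (4, 11) + (13, 10). λ = (10 - 11)/(13 - 4) ≡ 16/9 mod 17. 9⁻¹ ≡ 2 (mod 17) since 9·2 = 18 ≡ 1, so λ ≡ 15.
  x = λ² - 4 - 13 = 225 - 17 ≡ 4; y = λ·(4 - 4) - 11 ≡ 6. → (4, 6)
double: tangent at (4, 6): λ = (3·4² + 10)/(2·6) ≡ 7/12. 12⁻¹ ≡ 10 (mod 17), so λ ≡ 7·10 ≡ 2.
  x = λ² - 4 - 4 = 4 - 8 ≡ 13; y = λ·(4 - 13) - 6 ≡ 10. → (13, 10)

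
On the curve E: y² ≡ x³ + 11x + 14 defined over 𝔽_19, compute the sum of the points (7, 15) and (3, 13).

(14, 10)

(7, 15) + (3, 13). λ = (13 - 15)/(3 - 7) ≡ 17/15 mod 19. 15⁻¹ ≡ 14 (mod 19) since 15·14 = 210 ≡ 1, so λ ≡ 10.
  x = λ² - 7 - 3 = 100 - 10 ≡ 14; y = λ·(7 - 14) - 15 ≡ 10. → (14, 10)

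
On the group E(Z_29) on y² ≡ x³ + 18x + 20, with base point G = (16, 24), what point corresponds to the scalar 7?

Repeated addition: build up to 7G.
2G: tangent at (16, 24): λ = (3·16² + 18)/(2·24) ≡ 3/19. 19⁻¹ ≡ 26 (mod 29) since 19·26 = 494 ≡ 1, so λ ≡ 3·26 ≡ 20.
  x = λ² - 16 - 16 = 400 - 32 ≡ 20; y = λ·(16 - 20) - 24 ≡ 12. → (20, 12)
3G: (20, 12) + (16, 24). λ = (24 - 12)/(16 - 20) ≡ 12/25 mod 29. 25⁻¹ ≡ 7 (mod 29), so λ ≡ 26.
  x = λ² - 20 - 16 = 676 - 36 ≡ 2; y = λ·(20 - 2) - 12 ≡ 21. → (2, 21)
4G: (2, 21) + (16, 24). λ = (24 - 21)/(16 - 2) ≡ 3/14 mod 29. 14⁻¹ ≡ 27 (mod 29), so λ ≡ 23.
  x = λ² - 2 - 16 = 529 - 18 ≡ 18; y = λ·(2 - 18) - 21 ≡ 17. → (18, 17)
5G: (18, 17) + (16, 24). λ = (24 - 17)/(16 - 18) ≡ 7/27 mod 29. 27⁻¹ ≡ 14 (mod 29), so λ ≡ 11.
  x = λ² - 18 - 16 = 121 - 34 ≡ 0; y = λ·(18 - 0) - 17 ≡ 7. → (0, 7)
6G: (0, 7) + (16, 24). λ = (24 - 7)/(16 - 0) ≡ 17/16 mod 29. 16⁻¹ ≡ 20 (mod 29), so λ ≡ 21.
  x = λ² - 0 - 16 = 441 - 16 ≡ 19; y = λ·(0 - 19) - 7 ≡ 0. → (19, 0)
7G: (19, 0) + (16, 24). λ = (24 - 0)/(16 - 19) ≡ 24/26 mod 29. 26⁻¹ ≡ 19 (mod 29), so λ ≡ 21.
  x = λ² - 19 - 16 = 441 - 35 ≡ 0; y = λ·(19 - 0) - 0 ≡ 22. → (0, 22)

(0, 22)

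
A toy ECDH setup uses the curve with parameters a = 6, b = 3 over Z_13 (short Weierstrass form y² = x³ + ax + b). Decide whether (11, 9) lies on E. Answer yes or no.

y² = 9² ≡ 3; x³ + 6x + 3 = 1400 ≡ 9 (mod 13). 3 ≠ 9.

no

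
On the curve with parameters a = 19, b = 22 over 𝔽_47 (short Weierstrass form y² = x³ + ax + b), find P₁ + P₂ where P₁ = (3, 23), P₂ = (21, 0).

(30, 35)

(3, 23) + (21, 0). λ = (0 - 23)/(21 - 3) ≡ 24/18 mod 47. 18⁻¹ ≡ 34 (mod 47), so λ ≡ 17.
  x = λ² - 3 - 21 = 289 - 24 ≡ 30; y = λ·(3 - 30) - 23 ≡ 35. → (30, 35)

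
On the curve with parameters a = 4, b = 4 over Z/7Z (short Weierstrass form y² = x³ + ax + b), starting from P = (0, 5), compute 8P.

Double-and-add on 8 = (1000)₂. Start with P = (0, 5) for the leading 1-bit.
double: tangent at (0, 5): λ = (3·0² + 4)/(2·5) ≡ 4/3. 3⁻¹ ≡ 5 (mod 7), so λ ≡ 4·5 ≡ 6.
  x = λ² - 0 - 0 = 36 - 0 ≡ 1; y = λ·(0 - 1) - 5 ≡ 3. → (1, 3)
double: tangent at (1, 3): λ = (3·1² + 4)/(2·3) ≡ 0/6. 6⁻¹ ≡ 6 (mod 7), so λ ≡ 0·6 ≡ 0.
  x = λ² - 1 - 1 = 0 - 2 ≡ 5; y = λ·(1 - 5) - 3 ≡ 4. → (5, 4)
double: tangent at (5, 4): λ = (3·5² + 4)/(2·4) ≡ 2/1. 1⁻¹ ≡ 1 (mod 7), so λ ≡ 2·1 ≡ 2.
  x = λ² - 5 - 5 = 4 - 10 ≡ 1; y = λ·(5 - 1) - 4 ≡ 4. → (1, 4)

(1, 4)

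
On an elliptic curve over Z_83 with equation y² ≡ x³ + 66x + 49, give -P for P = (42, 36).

-(42, 36) = (42, -36 mod 83) = (42, 47).

(42, 47)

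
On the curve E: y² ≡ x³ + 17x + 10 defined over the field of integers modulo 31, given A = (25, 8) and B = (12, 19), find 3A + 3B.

First 3A:
Repeated addition: build up to 3A.
2A: tangent at (25, 8): λ = (3·25² + 17)/(2·8) ≡ 1/16. 16⁻¹ ≡ 2 (mod 31) since 16·2 = 32 ≡ 1, so λ ≡ 1·2 ≡ 2.
  x = λ² - 25 - 25 = 4 - 50 ≡ 16; y = λ·(25 - 16) - 8 ≡ 10. → (16, 10)
3A: (16, 10) + (25, 8). λ = (8 - 10)/(25 - 16) ≡ 29/9 mod 31. 9⁻¹ ≡ 7 (mod 31), so λ ≡ 17.
  x = λ² - 16 - 25 = 289 - 41 ≡ 0; y = λ·(16 - 0) - 10 ≡ 14. → (0, 14)
3A = (0, 14).
Next 3B:
Repeated addition: build up to 3B.
2B: tangent at (12, 19): λ = (3·12² + 17)/(2·19) ≡ 15/7. 7⁻¹ ≡ 9 (mod 31) since 7·9 = 63 ≡ 1, so λ ≡ 15·9 ≡ 11.
  x = λ² - 12 - 12 = 121 - 24 ≡ 4; y = λ·(12 - 4) - 19 ≡ 7. → (4, 7)
3B: (4, 7) + (12, 19). λ = (19 - 7)/(12 - 4) ≡ 12/8 mod 31. 8⁻¹ ≡ 4 (mod 31) since 8·4 = 32 ≡ 1, so λ ≡ 17.
  x = λ² - 4 - 12 = 289 - 16 ≡ 25; y = λ·(4 - 25) - 7 ≡ 8. → (25, 8)
3B = (25, 8).
Finally 3A + 3B:
(0, 14) + (25, 8). λ = (8 - 14)/(25 - 0) ≡ 25/25 mod 31. 25⁻¹ ≡ 5 (mod 31) since 25·5 = 125 ≡ 1, so λ ≡ 1.
  x = λ² - 0 - 25 = 1 - 25 ≡ 7; y = λ·(0 - 7) - 14 ≡ 10. → (7, 10)

(7, 10)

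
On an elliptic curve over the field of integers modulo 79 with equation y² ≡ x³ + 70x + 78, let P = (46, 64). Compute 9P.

(17, 16)

Repeated addition: build up to 9P.
2P: tangent at (46, 64): λ = (3·46² + 70)/(2·64) ≡ 19/49. 49⁻¹ ≡ 50 (mod 79), so λ ≡ 19·50 ≡ 2.
  x = λ² - 46 - 46 = 4 - 92 ≡ 70; y = λ·(46 - 70) - 64 ≡ 46. → (70, 46)
3P: (70, 46) + (46, 64). λ = (64 - 46)/(46 - 70) ≡ 18/55 mod 79. 55⁻¹ ≡ 23 (mod 79) since 55·23 = 1265 ≡ 1, so λ ≡ 19.
  x = λ² - 70 - 46 = 361 - 116 ≡ 8; y = λ·(70 - 8) - 46 ≡ 26. → (8, 26)
4P: (8, 26) + (46, 64). λ = (64 - 26)/(46 - 8) ≡ 38/38 mod 79. 38⁻¹ ≡ 52 (mod 79), so λ ≡ 1.
  x = λ² - 8 - 46 = 1 - 54 ≡ 26; y = λ·(8 - 26) - 26 ≡ 35. → (26, 35)
5P: (26, 35) + (46, 64). λ = (64 - 35)/(46 - 26) ≡ 29/20 mod 79. 20⁻¹ ≡ 4 (mod 79), so λ ≡ 37.
  x = λ² - 26 - 46 = 1369 - 72 ≡ 33; y = λ·(26 - 33) - 35 ≡ 22. → (33, 22)
6P: (33, 22) + (46, 64). λ = (64 - 22)/(46 - 33) ≡ 42/13 mod 79. 13⁻¹ ≡ 73 (mod 79), so λ ≡ 64.
  x = λ² - 33 - 46 = 4096 - 79 ≡ 67; y = λ·(33 - 67) - 22 ≡ 14. → (67, 14)
7P: (67, 14) + (46, 64). λ = (64 - 14)/(46 - 67) ≡ 50/58 mod 79. 58⁻¹ ≡ 15 (mod 79), so λ ≡ 39.
  x = λ² - 67 - 46 = 1521 - 113 ≡ 65; y = λ·(67 - 65) - 14 ≡ 64. → (65, 64)
8P: (65, 64) + (46, 64). λ = (64 - 64)/(46 - 65) ≡ 0/60 mod 79. 60⁻¹ ≡ 54 (mod 79), so λ ≡ 0.
  x = λ² - 65 - 46 = 0 - 111 ≡ 47; y = λ·(65 - 47) - 64 ≡ 15. → (47, 15)
9P: (47, 15) + (46, 64). λ = (64 - 15)/(46 - 47) ≡ 49/78 mod 79. 78⁻¹ ≡ 78 (mod 79) since 78·78 = 6084 ≡ 1, so λ ≡ 30.
  x = λ² - 47 - 46 = 900 - 93 ≡ 17; y = λ·(47 - 17) - 15 ≡ 16. → (17, 16)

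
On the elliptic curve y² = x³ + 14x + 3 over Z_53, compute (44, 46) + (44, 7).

The two points share x = 44 and their y-coordinates satisfy 46 + 7 ≡ 0 (mod 53), so they are inverses. Their sum is O.

O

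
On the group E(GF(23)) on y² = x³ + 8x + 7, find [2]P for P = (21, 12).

tangent at (21, 12): λ = (3·21² + 8)/(2·12) ≡ 20/1. 1⁻¹ ≡ 1 (mod 23), so λ ≡ 20·1 ≡ 20.
  x = λ² - 21 - 21 = 400 - 42 ≡ 13; y = λ·(21 - 13) - 12 ≡ 10. → (13, 10)

(13, 10)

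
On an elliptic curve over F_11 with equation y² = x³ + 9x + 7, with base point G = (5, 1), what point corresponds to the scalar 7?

Repeated addition: build up to 7G.
2G: tangent at (5, 1): λ = (3·5² + 9)/(2·1) ≡ 7/2. 2⁻¹ ≡ 6 (mod 11) since 2·6 = 12 ≡ 1, so λ ≡ 7·6 ≡ 9.
  x = λ² - 5 - 5 = 81 - 10 ≡ 5; y = λ·(5 - 5) - 1 ≡ 10. → (5, 10)
3G: (5, 10) + (5, 1): same x and y₁ ≡ -y₂, so the sum is ∞.
4G: ∞ + (5, 1) = (5, 1) (identity).
5G: tangent at (5, 1): λ = (3·5² + 9)/(2·1) ≡ 7/2. 2⁻¹ ≡ 6 (mod 11) since 2·6 = 12 ≡ 1, so λ ≡ 7·6 ≡ 9.
  x = λ² - 5 - 5 = 81 - 10 ≡ 5; y = λ·(5 - 5) - 1 ≡ 10. → (5, 10)
6G: (5, 10) + (5, 1): same x and y₁ ≡ -y₂, so the sum is ∞.
7G: ∞ + (5, 1) = (5, 1) (identity).

(5, 1)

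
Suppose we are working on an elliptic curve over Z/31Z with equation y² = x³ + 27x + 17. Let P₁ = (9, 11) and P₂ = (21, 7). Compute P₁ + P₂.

(9, 11) + (21, 7). λ = (7 - 11)/(21 - 9) ≡ 27/12 mod 31. 12⁻¹ ≡ 13 (mod 31) since 12·13 = 156 ≡ 1, so λ ≡ 10.
  x = λ² - 9 - 21 = 100 - 30 ≡ 8; y = λ·(9 - 8) - 11 ≡ 30. → (8, 30)

(8, 30)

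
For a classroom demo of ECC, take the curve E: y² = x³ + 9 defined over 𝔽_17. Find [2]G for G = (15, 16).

(6, 15)

tangent at (15, 16): λ = (3·15² + 0)/(2·16) ≡ 12/15. 15⁻¹ ≡ 8 (mod 17) since 15·8 = 120 ≡ 1, so λ ≡ 12·8 ≡ 11.
  x = λ² - 15 - 15 = 121 - 30 ≡ 6; y = λ·(15 - 6) - 16 ≡ 15. → (6, 15)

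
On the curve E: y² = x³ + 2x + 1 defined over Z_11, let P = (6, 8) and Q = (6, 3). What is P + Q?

The two points share x = 6 and their y-coordinates satisfy 8 + 3 ≡ 0 (mod 11), so they are inverses. Their sum is O.

O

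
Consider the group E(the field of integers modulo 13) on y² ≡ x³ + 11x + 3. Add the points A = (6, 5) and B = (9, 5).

(6, 5) + (9, 5). λ = (5 - 5)/(9 - 6) ≡ 0/3 mod 13. 3⁻¹ ≡ 9 (mod 13), so λ ≡ 0.
  x = λ² - 6 - 9 = 0 - 15 ≡ 11; y = λ·(6 - 11) - 5 ≡ 8. → (11, 8)

(11, 8)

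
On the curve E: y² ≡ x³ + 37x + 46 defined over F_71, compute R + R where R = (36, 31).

(39, 23)

tangent at (36, 31): λ = (3·36² + 37)/(2·31) ≡ 20/62. 62⁻¹ ≡ 63 (mod 71), so λ ≡ 20·63 ≡ 53.
  x = λ² - 36 - 36 = 2809 - 72 ≡ 39; y = λ·(36 - 39) - 31 ≡ 23. → (39, 23)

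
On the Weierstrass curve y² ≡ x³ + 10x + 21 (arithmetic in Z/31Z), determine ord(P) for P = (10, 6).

2P: tangent at (10, 6): λ = (3·10² + 10)/(2·6) ≡ 0/12. 12⁻¹ ≡ 13 (mod 31), so λ ≡ 0·13 ≡ 0.
  x = λ² - 10 - 10 = 0 - 20 ≡ 11; y = λ·(10 - 11) - 6 ≡ 25. → (11, 25)
3P: (11, 25) + (10, 6). λ = (6 - 25)/(10 - 11) ≡ 12/30 mod 31. 30⁻¹ ≡ 30 (mod 31), so λ ≡ 19.
  x = λ² - 11 - 10 = 361 - 21 ≡ 30; y = λ·(11 - 30) - 25 ≡ 17. → (30, 17)
4P: (30, 17) + (10, 6). λ = (6 - 17)/(10 - 30) ≡ 20/11 mod 31. 11⁻¹ ≡ 17 (mod 31) since 11·17 = 187 ≡ 1, so λ ≡ 30.
  x = λ² - 30 - 10 = 900 - 40 ≡ 23; y = λ·(30 - 23) - 17 ≡ 7. → (23, 7)
5P: (23, 7) + (10, 6). λ = (6 - 7)/(10 - 23) ≡ 30/18 mod 31. 18⁻¹ ≡ 19 (mod 31) since 18·19 = 342 ≡ 1, so λ ≡ 12.
  x = λ² - 23 - 10 = 144 - 33 ≡ 18; y = λ·(23 - 18) - 7 ≡ 22. → (18, 22)
6P: (18, 22) + (10, 6). λ = (6 - 22)/(10 - 18) ≡ 15/23 mod 31. 23⁻¹ ≡ 27 (mod 31), so λ ≡ 2.
  x = λ² - 18 - 10 = 4 - 28 ≡ 7; y = λ·(18 - 7) - 22 ≡ 0. → (7, 0)
7P: (7, 0) + (10, 6). λ = (6 - 0)/(10 - 7) ≡ 6/3 mod 31. 3⁻¹ ≡ 21 (mod 31), so λ ≡ 2.
  x = λ² - 7 - 10 = 4 - 17 ≡ 18; y = λ·(7 - 18) - 0 ≡ 9. → (18, 9)
8P: (18, 9) + (10, 6). λ = (6 - 9)/(10 - 18) ≡ 28/23 mod 31. 23⁻¹ ≡ 27 (mod 31), so λ ≡ 12.
  x = λ² - 18 - 10 = 144 - 28 ≡ 23; y = λ·(18 - 23) - 9 ≡ 24. → (23, 24)
9P: (23, 24) + (10, 6). λ = (6 - 24)/(10 - 23) ≡ 13/18 mod 31. 18⁻¹ ≡ 19 (mod 31), so λ ≡ 30.
  x = λ² - 23 - 10 = 900 - 33 ≡ 30; y = λ·(23 - 30) - 24 ≡ 14. → (30, 14)
10P: (30, 14) + (10, 6). λ = (6 - 14)/(10 - 30) ≡ 23/11 mod 31. 11⁻¹ ≡ 17 (mod 31), so λ ≡ 19.
  x = λ² - 30 - 10 = 361 - 40 ≡ 11; y = λ·(30 - 11) - 14 ≡ 6. → (11, 6)
11P: (11, 6) + (10, 6). λ = (6 - 6)/(10 - 11) ≡ 0/30 mod 31. 30⁻¹ ≡ 30 (mod 31), so λ ≡ 0.
  x = λ² - 11 - 10 = 0 - 21 ≡ 10; y = λ·(11 - 10) - 6 ≡ 25. → (10, 25)
12P: (10, 25) + (10, 6): same x and y₁ ≡ -y₂, so the sum is O.
12P = O, so the order is 12.

12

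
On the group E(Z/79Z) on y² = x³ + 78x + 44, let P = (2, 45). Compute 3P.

Repeated addition: build up to 3P.
2P: tangent at (2, 45): λ = (3·2² + 78)/(2·45) ≡ 11/11. 11⁻¹ ≡ 36 (mod 79), so λ ≡ 11·36 ≡ 1.
  x = λ² - 2 - 2 = 1 - 4 ≡ 76; y = λ·(2 - 76) - 45 ≡ 39. → (76, 39)
3P: (76, 39) + (2, 45). λ = (45 - 39)/(2 - 76) ≡ 6/5 mod 79. 5⁻¹ ≡ 16 (mod 79), so λ ≡ 17.
  x = λ² - 76 - 2 = 289 - 78 ≡ 53; y = λ·(76 - 53) - 39 ≡ 36. → (53, 36)

(53, 36)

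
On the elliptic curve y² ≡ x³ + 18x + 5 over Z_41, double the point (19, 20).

(39, 24)

tangent at (19, 20): λ = (3·19² + 18)/(2·20) ≡ 35/40. 40⁻¹ ≡ 40 (mod 41), so λ ≡ 35·40 ≡ 6.
  x = λ² - 19 - 19 = 36 - 38 ≡ 39; y = λ·(19 - 39) - 20 ≡ 24. → (39, 24)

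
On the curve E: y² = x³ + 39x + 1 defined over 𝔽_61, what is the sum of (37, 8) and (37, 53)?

O

The two points share x = 37 and their y-coordinates satisfy 8 + 53 ≡ 0 (mod 61), so they are inverses. Their sum is 𝒪.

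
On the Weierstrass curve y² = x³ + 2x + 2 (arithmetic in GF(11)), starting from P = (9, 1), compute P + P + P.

O

Repeated addition: build up to 3P.
2P: tangent at (9, 1): λ = (3·9² + 2)/(2·1) ≡ 3/2. 2⁻¹ ≡ 6 (mod 11) since 2·6 = 12 ≡ 1, so λ ≡ 3·6 ≡ 7.
  x = λ² - 9 - 9 = 49 - 18 ≡ 9; y = λ·(9 - 9) - 1 ≡ 10. → (9, 10)
3P: (9, 10) + (9, 1): same x and y₁ ≡ -y₂, so the sum is O.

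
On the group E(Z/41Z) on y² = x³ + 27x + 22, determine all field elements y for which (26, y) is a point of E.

none

x³ + 27x + 22 = 18300 ≡ 14 (mod 41).
14 is a non-residue mod 41; no y exists.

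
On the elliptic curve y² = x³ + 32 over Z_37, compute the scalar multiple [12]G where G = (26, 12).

(14, 1)

Repeated addition: build up to 12G.
2G: tangent at (26, 12): λ = (3·26² + 0)/(2·12) ≡ 30/24. 24⁻¹ ≡ 17 (mod 37) since 24·17 = 408 ≡ 1, so λ ≡ 30·17 ≡ 29.
  x = λ² - 26 - 26 = 841 - 52 ≡ 12; y = λ·(26 - 12) - 12 ≡ 24. → (12, 24)
3G: (12, 24) + (26, 12). λ = (12 - 24)/(26 - 12) ≡ 25/14 mod 37. 14⁻¹ ≡ 8 (mod 37) since 14·8 = 112 ≡ 1, so λ ≡ 15.
  x = λ² - 12 - 26 = 225 - 38 ≡ 2; y = λ·(12 - 2) - 24 ≡ 15. → (2, 15)
4G: (2, 15) + (26, 12). λ = (12 - 15)/(26 - 2) ≡ 34/24 mod 37. 24⁻¹ ≡ 17 (mod 37), so λ ≡ 23.
  x = λ² - 2 - 26 = 529 - 28 ≡ 20; y = λ·(2 - 20) - 15 ≡ 15. → (20, 15)
5G: (20, 15) + (26, 12). λ = (12 - 15)/(26 - 20) ≡ 34/6 mod 37. 6⁻¹ ≡ 31 (mod 37), so λ ≡ 18.
  x = λ² - 20 - 26 = 324 - 46 ≡ 19; y = λ·(20 - 19) - 15 ≡ 3. → (19, 3)
6G: (19, 3) + (26, 12). λ = (12 - 3)/(26 - 19) ≡ 9/7 mod 37. 7⁻¹ ≡ 16 (mod 37) since 7·16 = 112 ≡ 1, so λ ≡ 33.
  x = λ² - 19 - 26 = 1089 - 45 ≡ 8; y = λ·(19 - 8) - 3 ≡ 27. → (8, 27)
7G: (8, 27) + (26, 12). λ = (12 - 27)/(26 - 8) ≡ 22/18 mod 37. 18⁻¹ ≡ 35 (mod 37), so λ ≡ 30.
  x = λ² - 8 - 26 = 900 - 34 ≡ 15; y = λ·(8 - 15) - 27 ≡ 22. → (15, 22)
8G: (15, 22) + (26, 12). λ = (12 - 22)/(26 - 15) ≡ 27/11 mod 37. 11⁻¹ ≡ 27 (mod 37) since 11·27 = 297 ≡ 1, so λ ≡ 26.
  x = λ² - 15 - 26 = 676 - 41 ≡ 6; y = λ·(15 - 6) - 22 ≡ 27. → (6, 27)
9G: (6, 27) + (26, 12). λ = (12 - 27)/(26 - 6) ≡ 22/20 mod 37. 20⁻¹ ≡ 13 (mod 37), so λ ≡ 27.
  x = λ² - 6 - 26 = 729 - 32 ≡ 31; y = λ·(6 - 31) - 27 ≡ 1. → (31, 1)
10G: (31, 1) + (26, 12). λ = (12 - 1)/(26 - 31) ≡ 11/32 mod 37. 32⁻¹ ≡ 22 (mod 37) since 32·22 = 704 ≡ 1, so λ ≡ 20.
  x = λ² - 31 - 26 = 400 - 57 ≡ 10; y = λ·(31 - 10) - 1 ≡ 12. → (10, 12)
11G: (10, 12) + (26, 12). λ = (12 - 12)/(26 - 10) ≡ 0/16 mod 37. 16⁻¹ ≡ 7 (mod 37) since 16·7 = 112 ≡ 1, so λ ≡ 0.
  x = λ² - 10 - 26 = 0 - 36 ≡ 1; y = λ·(10 - 1) - 12 ≡ 25. → (1, 25)
12G: (1, 25) + (26, 12). λ = (12 - 25)/(26 - 1) ≡ 24/25 mod 37. 25⁻¹ ≡ 3 (mod 37), so λ ≡ 35.
  x = λ² - 1 - 26 = 1225 - 27 ≡ 14; y = λ·(1 - 14) - 25 ≡ 1. → (14, 1)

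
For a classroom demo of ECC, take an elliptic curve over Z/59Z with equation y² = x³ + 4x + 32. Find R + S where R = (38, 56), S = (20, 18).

(38, 56) + (20, 18). λ = (18 - 56)/(20 - 38) ≡ 21/41 mod 59. 41⁻¹ ≡ 36 (mod 59) since 41·36 = 1476 ≡ 1, so λ ≡ 48.
  x = λ² - 38 - 20 = 2304 - 58 ≡ 4; y = λ·(38 - 4) - 56 ≡ 42. → (4, 42)

(4, 42)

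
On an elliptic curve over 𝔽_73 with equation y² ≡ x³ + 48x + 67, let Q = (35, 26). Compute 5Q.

Double-and-add on 5 = (101)₂. Start with Q = (35, 26) for the leading 1-bit.
double: tangent at (35, 26): λ = (3·35² + 48)/(2·26) ≡ 0/52. 52⁻¹ ≡ 66 (mod 73), so λ ≡ 0·66 ≡ 0.
  x = λ² - 35 - 35 = 0 - 70 ≡ 3; y = λ·(35 - 3) - 26 ≡ 47. → (3, 47)
double: tangent at (3, 47): λ = (3·3² + 48)/(2·47) ≡ 2/21. 21⁻¹ ≡ 7 (mod 73) since 21·7 = 147 ≡ 1, so λ ≡ 2·7 ≡ 14.
  x = λ² - 3 - 3 = 196 - 6 ≡ 44; y = λ·(3 - 44) - 47 ≡ 36. → (44, 36)
add Q: (44, 36) + (35, 26). λ = (26 - 36)/(35 - 44) ≡ 63/64 mod 73. 64⁻¹ ≡ 8 (mod 73), so λ ≡ 66.
  x = λ² - 44 - 35 = 4356 - 79 ≡ 43; y = λ·(44 - 43) - 36 ≡ 30. → (43, 30)

(43, 30)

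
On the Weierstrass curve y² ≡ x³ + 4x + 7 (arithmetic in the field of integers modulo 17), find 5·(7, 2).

Write G = (7, 2).
Repeated addition: build up to 5G.
2G: tangent at (7, 2): λ = (3·7² + 4)/(2·2) ≡ 15/4. 4⁻¹ ≡ 13 (mod 17) since 4·13 = 52 ≡ 1, so λ ≡ 15·13 ≡ 8.
  x = λ² - 7 - 7 = 64 - 14 ≡ 16; y = λ·(7 - 16) - 2 ≡ 11. → (16, 11)
3G: (16, 11) + (7, 2). λ = (2 - 11)/(7 - 16) ≡ 8/8 mod 17. 8⁻¹ ≡ 15 (mod 17) since 8·15 = 120 ≡ 1, so λ ≡ 1.
  x = λ² - 16 - 7 = 1 - 23 ≡ 12; y = λ·(16 - 12) - 11 ≡ 10. → (12, 10)
4G: (12, 10) + (7, 2). λ = (2 - 10)/(7 - 12) ≡ 9/12 mod 17. 12⁻¹ ≡ 10 (mod 17) since 12·10 = 120 ≡ 1, so λ ≡ 5.
  x = λ² - 12 - 7 = 25 - 19 ≡ 6; y = λ·(12 - 6) - 10 ≡ 3. → (6, 3)
5G: (6, 3) + (7, 2). λ = (2 - 3)/(7 - 6) ≡ 16/1 mod 17. 1⁻¹ ≡ 1 (mod 17), so λ ≡ 16.
  x = λ² - 6 - 7 = 256 - 13 ≡ 5; y = λ·(6 - 5) - 3 ≡ 13. → (5, 13)

(5, 13)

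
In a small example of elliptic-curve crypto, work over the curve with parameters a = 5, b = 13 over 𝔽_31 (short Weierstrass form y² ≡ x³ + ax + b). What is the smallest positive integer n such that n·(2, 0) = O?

2P: (2, 0) + (2, 0): same x and y₁ ≡ -y₂, so the sum is O.
2P = O, so the order is 2.

2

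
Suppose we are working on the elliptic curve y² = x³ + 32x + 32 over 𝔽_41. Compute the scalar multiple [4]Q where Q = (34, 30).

Double-and-add on 4 = (100)₂. Start with Q = (34, 30) for the leading 1-bit.
double: tangent at (34, 30): λ = (3·34² + 32)/(2·30) ≡ 15/19. 19⁻¹ ≡ 13 (mod 41), so λ ≡ 15·13 ≡ 31.
  x = λ² - 34 - 34 = 961 - 68 ≡ 32; y = λ·(34 - 32) - 30 ≡ 32. → (32, 32)
double: tangent at (32, 32): λ = (3·32² + 32)/(2·32) ≡ 29/23. 23⁻¹ ≡ 25 (mod 41), so λ ≡ 29·25 ≡ 28.
  x = λ² - 32 - 32 = 784 - 64 ≡ 23; y = λ·(32 - 23) - 32 ≡ 15. → (23, 15)

(23, 15)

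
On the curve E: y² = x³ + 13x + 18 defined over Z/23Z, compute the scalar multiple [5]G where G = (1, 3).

Repeated addition: build up to 5G.
2G: tangent at (1, 3): λ = (3·1² + 13)/(2·3) ≡ 16/6. 6⁻¹ ≡ 4 (mod 23), so λ ≡ 16·4 ≡ 18.
  x = λ² - 1 - 1 = 324 - 2 ≡ 0; y = λ·(1 - 0) - 3 ≡ 15. → (0, 15)
3G: (0, 15) + (1, 3). λ = (3 - 15)/(1 - 0) ≡ 11/1 mod 23. 1⁻¹ ≡ 1 (mod 23), so λ ≡ 11.
  x = λ² - 0 - 1 = 121 - 1 ≡ 5; y = λ·(0 - 5) - 15 ≡ 22. → (5, 22)
4G: (5, 22) + (1, 3). λ = (3 - 22)/(1 - 5) ≡ 4/19 mod 23. 19⁻¹ ≡ 17 (mod 23) since 19·17 = 323 ≡ 1, so λ ≡ 22.
  x = λ² - 5 - 1 = 484 - 6 ≡ 18; y = λ·(5 - 18) - 22 ≡ 14. → (18, 14)
5G: (18, 14) + (1, 3). λ = (3 - 14)/(1 - 18) ≡ 12/6 mod 23. 6⁻¹ ≡ 4 (mod 23) since 6·4 = 24 ≡ 1, so λ ≡ 2.
  x = λ² - 18 - 1 = 4 - 19 ≡ 8; y = λ·(18 - 8) - 14 ≡ 6. → (8, 6)

(8, 6)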